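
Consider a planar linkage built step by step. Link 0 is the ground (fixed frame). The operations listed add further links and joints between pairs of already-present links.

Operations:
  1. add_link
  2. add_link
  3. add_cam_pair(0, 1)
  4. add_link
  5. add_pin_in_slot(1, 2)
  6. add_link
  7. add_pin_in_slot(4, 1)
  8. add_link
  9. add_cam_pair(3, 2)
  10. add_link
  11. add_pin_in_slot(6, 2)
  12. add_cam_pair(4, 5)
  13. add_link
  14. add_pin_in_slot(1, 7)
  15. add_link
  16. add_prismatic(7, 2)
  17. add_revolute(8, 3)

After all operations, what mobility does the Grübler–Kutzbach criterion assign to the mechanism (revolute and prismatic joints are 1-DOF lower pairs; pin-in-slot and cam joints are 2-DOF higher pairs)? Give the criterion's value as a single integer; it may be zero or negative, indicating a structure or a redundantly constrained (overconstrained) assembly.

M = 13

(L,J1,J2)=(1,0,0); link0 fixed
link1: (2,0,0)
link2: (3,0,0)
C 0-1 [J2]: (3,0,1)
link3: (4,0,1)
PS 1-2 [J2]: (4,0,2)
link4: (5,0,2)
PS 4-1 [J2]: (5,0,3)
link5: (6,0,3)
C 3-2 [J2]: (6,0,4)
link6: (7,0,4)
PS 6-2 [J2]: (7,0,5)
C 4-5 [J2]: (7,0,6)
link7: (8,0,6)
PS 1-7 [J2]: (8,0,7)
link8: (9,0,7)
P 7-2 [J1]: (9,1,7)
R 8-3 [J1]: (9,2,7)
Grübler: 3·8 − 2·2 − 7 = 13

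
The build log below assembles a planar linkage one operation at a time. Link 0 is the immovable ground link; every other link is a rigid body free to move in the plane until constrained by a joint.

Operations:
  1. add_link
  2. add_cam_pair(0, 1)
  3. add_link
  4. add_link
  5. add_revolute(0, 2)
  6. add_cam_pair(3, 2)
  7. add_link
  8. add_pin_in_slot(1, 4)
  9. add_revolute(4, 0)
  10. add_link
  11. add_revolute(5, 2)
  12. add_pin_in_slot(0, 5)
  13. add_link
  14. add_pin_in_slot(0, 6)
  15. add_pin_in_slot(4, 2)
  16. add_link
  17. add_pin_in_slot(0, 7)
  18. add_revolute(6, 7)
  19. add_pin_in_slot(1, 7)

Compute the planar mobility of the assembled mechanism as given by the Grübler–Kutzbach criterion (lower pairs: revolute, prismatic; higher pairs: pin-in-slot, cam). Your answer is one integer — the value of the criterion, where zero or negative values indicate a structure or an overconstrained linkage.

M = 5

ground; <1,0,0>
#1 <2,0,0>
C:0↔1 J2 <2,0,1>
#2 <3,0,1>
#3 <4,0,1>
R:0↔2 J1 <4,1,1>
C:3↔2 J2 <4,1,2>
#4 <5,1,2>
PS:1↔4 J2 <5,1,3>
R:4↔0 J1 <5,2,3>
#5 <6,2,3>
R:5↔2 J1 <6,3,3>
PS:0↔5 J2 <6,3,4>
#6 <7,3,4>
PS:0↔6 J2 <7,3,5>
PS:4↔2 J2 <7,3,6>
#7 <8,3,6>
PS:0↔7 J2 <8,3,7>
R:6↔7 J1 <8,4,7>
PS:1↔7 J2 <8,4,8>
3×7 − 2×4 − 1×8 = 5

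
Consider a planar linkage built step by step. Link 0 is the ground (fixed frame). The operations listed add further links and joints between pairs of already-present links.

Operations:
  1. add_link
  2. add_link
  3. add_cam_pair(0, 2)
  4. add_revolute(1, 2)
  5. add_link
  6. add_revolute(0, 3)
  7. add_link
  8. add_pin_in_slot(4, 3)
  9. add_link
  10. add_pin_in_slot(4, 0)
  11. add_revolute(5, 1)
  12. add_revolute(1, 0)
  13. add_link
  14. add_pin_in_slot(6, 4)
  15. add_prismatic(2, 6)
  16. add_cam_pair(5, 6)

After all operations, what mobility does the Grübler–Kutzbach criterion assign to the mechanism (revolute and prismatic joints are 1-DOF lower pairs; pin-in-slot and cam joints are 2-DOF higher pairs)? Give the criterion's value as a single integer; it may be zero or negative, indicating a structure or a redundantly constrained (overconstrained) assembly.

(L,J1,J2)=(1,0,0); link0 fixed
link1: (2,0,0)
link2: (3,0,0)
C 0-2 [J2]: (3,0,1)
R 1-2 [J1]: (3,1,1)
link3: (4,1,1)
R 0-3 [J1]: (4,2,1)
link4: (5,2,1)
PS 4-3 [J2]: (5,2,2)
link5: (6,2,2)
PS 4-0 [J2]: (6,2,3)
R 5-1 [J1]: (6,3,3)
R 1-0 [J1]: (6,4,3)
link6: (7,4,3)
PS 6-4 [J2]: (7,4,4)
P 2-6 [J1]: (7,5,4)
C 5-6 [J2]: (7,5,5)
Grübler: 3·6 − 2·5 − 5 = 3

M = 3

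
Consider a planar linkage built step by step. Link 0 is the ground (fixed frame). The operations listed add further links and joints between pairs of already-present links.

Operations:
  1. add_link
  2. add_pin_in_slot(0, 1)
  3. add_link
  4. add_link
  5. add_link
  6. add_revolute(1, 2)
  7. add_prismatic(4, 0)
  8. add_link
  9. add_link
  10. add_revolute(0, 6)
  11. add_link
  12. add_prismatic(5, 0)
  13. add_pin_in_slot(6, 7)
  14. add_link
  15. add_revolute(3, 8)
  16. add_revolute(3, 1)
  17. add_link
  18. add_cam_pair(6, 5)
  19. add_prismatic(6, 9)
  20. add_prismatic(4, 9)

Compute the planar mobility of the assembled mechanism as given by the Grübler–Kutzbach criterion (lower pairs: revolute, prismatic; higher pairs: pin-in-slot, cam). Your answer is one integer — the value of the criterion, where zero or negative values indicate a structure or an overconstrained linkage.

L=1 J1=0 J2=0
add link → L=2 J1=0 J2=0
PS@0,1 dof=2 J2 → L=2 J1=0 J2=1
add link → L=3 J1=0 J2=1
add link → L=4 J1=0 J2=1
add link → L=5 J1=0 J2=1
R@1,2 dof=1 J1 → L=5 J1=1 J2=1
P@4,0 dof=1 J1 → L=5 J1=2 J2=1
add link → L=6 J1=2 J2=1
add link → L=7 J1=2 J2=1
R@0,6 dof=1 J1 → L=7 J1=3 J2=1
add link → L=8 J1=3 J2=1
P@5,0 dof=1 J1 → L=8 J1=4 J2=1
PS@6,7 dof=2 J2 → L=8 J1=4 J2=2
add link → L=9 J1=4 J2=2
R@3,8 dof=1 J1 → L=9 J1=5 J2=2
R@3,1 dof=1 J1 → L=9 J1=6 J2=2
add link → L=10 J1=6 J2=2
C@6,5 dof=2 J2 → L=10 J1=6 J2=3
P@6,9 dof=1 J1 → L=10 J1=7 J2=3
P@4,9 dof=1 J1 → L=10 J1=8 J2=3
M=3(L−1)−2J1−J2=3·9−2·8−3=8

M = 8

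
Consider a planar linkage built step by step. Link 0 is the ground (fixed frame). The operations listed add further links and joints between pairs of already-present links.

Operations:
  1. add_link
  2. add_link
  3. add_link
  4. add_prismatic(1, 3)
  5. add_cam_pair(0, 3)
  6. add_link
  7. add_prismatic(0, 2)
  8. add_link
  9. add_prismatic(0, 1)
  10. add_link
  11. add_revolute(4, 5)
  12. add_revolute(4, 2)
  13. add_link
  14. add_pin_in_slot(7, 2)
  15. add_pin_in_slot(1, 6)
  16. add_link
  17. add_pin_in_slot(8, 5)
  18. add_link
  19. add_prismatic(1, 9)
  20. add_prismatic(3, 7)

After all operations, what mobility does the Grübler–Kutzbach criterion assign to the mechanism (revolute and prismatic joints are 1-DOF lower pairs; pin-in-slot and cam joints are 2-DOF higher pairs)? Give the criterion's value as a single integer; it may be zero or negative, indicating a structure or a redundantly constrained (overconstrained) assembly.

(L,J1,J2)=(1,0,0); link0 fixed
link1: (2,0,0)
link2: (3,0,0)
link3: (4,0,0)
P 1-3 [J1]: (4,1,0)
C 0-3 [J2]: (4,1,1)
link4: (5,1,1)
P 0-2 [J1]: (5,2,1)
link5: (6,2,1)
P 0-1 [J1]: (6,3,1)
link6: (7,3,1)
R 4-5 [J1]: (7,4,1)
R 4-2 [J1]: (7,5,1)
link7: (8,5,1)
PS 7-2 [J2]: (8,5,2)
PS 1-6 [J2]: (8,5,3)
link8: (9,5,3)
PS 8-5 [J2]: (9,5,4)
link9: (10,5,4)
P 1-9 [J1]: (10,6,4)
P 3-7 [J1]: (10,7,4)
Grübler: 3·9 − 2·7 − 4 = 9

M = 9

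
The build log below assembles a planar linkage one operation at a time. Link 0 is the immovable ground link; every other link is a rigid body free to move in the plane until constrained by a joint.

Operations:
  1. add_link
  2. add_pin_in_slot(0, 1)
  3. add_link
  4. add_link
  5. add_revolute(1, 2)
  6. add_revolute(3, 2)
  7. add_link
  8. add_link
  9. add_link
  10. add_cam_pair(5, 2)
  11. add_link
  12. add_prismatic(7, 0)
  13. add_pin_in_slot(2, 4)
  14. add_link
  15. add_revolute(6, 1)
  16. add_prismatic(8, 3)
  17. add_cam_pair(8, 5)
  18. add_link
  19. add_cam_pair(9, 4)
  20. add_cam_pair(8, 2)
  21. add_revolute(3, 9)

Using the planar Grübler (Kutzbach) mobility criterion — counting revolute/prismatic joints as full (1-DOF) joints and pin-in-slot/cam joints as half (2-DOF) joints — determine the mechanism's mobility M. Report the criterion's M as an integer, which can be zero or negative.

M = 9

[1;0;0] (link 0 is ground)
L+ [2;0;0]
PS(0,1)∈J2 [2;0;1]
L+ [3;0;1]
L+ [4;0;1]
R(1,2)∈J1 [4;1;1]
R(3,2)∈J1 [4;2;1]
L+ [5;2;1]
L+ [6;2;1]
L+ [7;2;1]
C(5,2)∈J2 [7;2;2]
L+ [8;2;2]
P(7,0)∈J1 [8;3;2]
PS(2,4)∈J2 [8;3;3]
L+ [9;3;3]
R(6,1)∈J1 [9;4;3]
P(8,3)∈J1 [9;5;3]
C(8,5)∈J2 [9;5;4]
L+ [10;5;4]
C(9,4)∈J2 [10;5;5]
C(8,2)∈J2 [10;5;6]
R(3,9)∈J1 [10;6;6]
mobility = 27 − 12 − 6 = 9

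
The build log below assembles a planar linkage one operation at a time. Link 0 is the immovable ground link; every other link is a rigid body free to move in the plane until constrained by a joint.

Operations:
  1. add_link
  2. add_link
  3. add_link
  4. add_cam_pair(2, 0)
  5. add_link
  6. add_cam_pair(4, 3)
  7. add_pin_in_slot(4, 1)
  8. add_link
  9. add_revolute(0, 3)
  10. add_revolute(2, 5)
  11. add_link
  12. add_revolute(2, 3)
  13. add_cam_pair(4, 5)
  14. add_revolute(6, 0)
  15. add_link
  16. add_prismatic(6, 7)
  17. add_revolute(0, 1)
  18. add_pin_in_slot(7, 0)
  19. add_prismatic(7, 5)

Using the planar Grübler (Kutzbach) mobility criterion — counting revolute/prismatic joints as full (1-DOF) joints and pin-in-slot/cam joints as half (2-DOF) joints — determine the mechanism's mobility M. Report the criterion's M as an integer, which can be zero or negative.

L=1 J1=0 J2=0
add link → L=2 J1=0 J2=0
add link → L=3 J1=0 J2=0
add link → L=4 J1=0 J2=0
C@2,0 dof=2 J2 → L=4 J1=0 J2=1
add link → L=5 J1=0 J2=1
C@4,3 dof=2 J2 → L=5 J1=0 J2=2
PS@4,1 dof=2 J2 → L=5 J1=0 J2=3
add link → L=6 J1=0 J2=3
R@0,3 dof=1 J1 → L=6 J1=1 J2=3
R@2,5 dof=1 J1 → L=6 J1=2 J2=3
add link → L=7 J1=2 J2=3
R@2,3 dof=1 J1 → L=7 J1=3 J2=3
C@4,5 dof=2 J2 → L=7 J1=3 J2=4
R@6,0 dof=1 J1 → L=7 J1=4 J2=4
add link → L=8 J1=4 J2=4
P@6,7 dof=1 J1 → L=8 J1=5 J2=4
R@0,1 dof=1 J1 → L=8 J1=6 J2=4
PS@7,0 dof=2 J2 → L=8 J1=6 J2=5
P@7,5 dof=1 J1 → L=8 J1=7 J2=5
M=3(L−1)−2J1−J2=3·7−2·7−5=2

M = 2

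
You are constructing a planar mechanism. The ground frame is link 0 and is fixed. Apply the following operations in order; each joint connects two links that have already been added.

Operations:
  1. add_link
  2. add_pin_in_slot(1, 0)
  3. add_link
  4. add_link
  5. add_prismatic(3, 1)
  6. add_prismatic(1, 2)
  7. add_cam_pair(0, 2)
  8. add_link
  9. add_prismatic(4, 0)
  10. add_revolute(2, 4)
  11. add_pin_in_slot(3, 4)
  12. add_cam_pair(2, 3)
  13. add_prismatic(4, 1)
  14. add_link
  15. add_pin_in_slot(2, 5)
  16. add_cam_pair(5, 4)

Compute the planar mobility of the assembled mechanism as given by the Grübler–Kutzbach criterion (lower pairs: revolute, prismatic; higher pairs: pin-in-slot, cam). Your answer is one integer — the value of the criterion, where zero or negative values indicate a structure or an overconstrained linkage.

(L,J1,J2)=(1,0,0); link0 fixed
link1: (2,0,0)
PS 1-0 [J2]: (2,0,1)
link2: (3,0,1)
link3: (4,0,1)
P 3-1 [J1]: (4,1,1)
P 1-2 [J1]: (4,2,1)
C 0-2 [J2]: (4,2,2)
link4: (5,2,2)
P 4-0 [J1]: (5,3,2)
R 2-4 [J1]: (5,4,2)
PS 3-4 [J2]: (5,4,3)
C 2-3 [J2]: (5,4,4)
P 4-1 [J1]: (5,5,4)
link5: (6,5,4)
PS 2-5 [J2]: (6,5,5)
C 5-4 [J2]: (6,5,6)
Grübler: 3·5 − 2·5 − 6 = -1

M = -1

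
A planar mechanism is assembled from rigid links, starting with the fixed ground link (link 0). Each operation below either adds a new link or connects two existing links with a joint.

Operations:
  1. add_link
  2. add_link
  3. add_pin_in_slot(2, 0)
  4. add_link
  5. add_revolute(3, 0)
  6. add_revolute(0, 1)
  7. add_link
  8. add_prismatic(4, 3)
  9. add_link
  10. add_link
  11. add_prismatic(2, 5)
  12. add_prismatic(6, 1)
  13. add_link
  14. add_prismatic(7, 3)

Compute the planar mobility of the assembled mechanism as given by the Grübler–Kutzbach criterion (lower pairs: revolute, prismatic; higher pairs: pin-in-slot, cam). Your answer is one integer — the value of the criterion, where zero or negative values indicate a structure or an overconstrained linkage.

M = 8

ground; <1,0,0>
#1 <2,0,0>
#2 <3,0,0>
PS:2↔0 J2 <3,0,1>
#3 <4,0,1>
R:3↔0 J1 <4,1,1>
R:0↔1 J1 <4,2,1>
#4 <5,2,1>
P:4↔3 J1 <5,3,1>
#5 <6,3,1>
#6 <7,3,1>
P:2↔5 J1 <7,4,1>
P:6↔1 J1 <7,5,1>
#7 <8,5,1>
P:7↔3 J1 <8,6,1>
3×7 − 2×6 − 1×1 = 8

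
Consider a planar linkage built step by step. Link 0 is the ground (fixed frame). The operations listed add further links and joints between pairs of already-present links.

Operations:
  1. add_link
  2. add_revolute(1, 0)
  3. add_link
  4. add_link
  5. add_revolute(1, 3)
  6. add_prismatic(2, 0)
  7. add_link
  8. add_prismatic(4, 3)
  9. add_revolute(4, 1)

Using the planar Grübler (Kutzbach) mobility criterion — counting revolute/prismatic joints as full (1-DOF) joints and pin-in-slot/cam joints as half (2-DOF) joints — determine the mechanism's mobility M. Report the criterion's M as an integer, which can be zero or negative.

M = 2

ground; <1,0,0>
#1 <2,0,0>
R:1↔0 J1 <2,1,0>
#2 <3,1,0>
#3 <4,1,0>
R:1↔3 J1 <4,2,0>
P:2↔0 J1 <4,3,0>
#4 <5,3,0>
P:4↔3 J1 <5,4,0>
R:4↔1 J1 <5,5,0>
3×4 − 2×5 − 1×0 = 2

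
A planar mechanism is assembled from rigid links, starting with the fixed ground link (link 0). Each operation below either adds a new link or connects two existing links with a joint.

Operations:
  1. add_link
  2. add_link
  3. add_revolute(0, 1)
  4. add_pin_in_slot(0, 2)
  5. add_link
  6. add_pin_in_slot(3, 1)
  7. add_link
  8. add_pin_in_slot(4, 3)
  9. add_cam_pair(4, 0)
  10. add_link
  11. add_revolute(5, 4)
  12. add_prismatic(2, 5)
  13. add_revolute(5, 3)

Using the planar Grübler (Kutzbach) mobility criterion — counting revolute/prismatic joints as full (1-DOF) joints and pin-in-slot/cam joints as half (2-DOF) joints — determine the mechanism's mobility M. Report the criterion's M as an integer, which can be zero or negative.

(L,J1,J2)=(1,0,0); link0 fixed
link1: (2,0,0)
link2: (3,0,0)
R 0-1 [J1]: (3,1,0)
PS 0-2 [J2]: (3,1,1)
link3: (4,1,1)
PS 3-1 [J2]: (4,1,2)
link4: (5,1,2)
PS 4-3 [J2]: (5,1,3)
C 4-0 [J2]: (5,1,4)
link5: (6,1,4)
R 5-4 [J1]: (6,2,4)
P 2-5 [J1]: (6,3,4)
R 5-3 [J1]: (6,4,4)
Grübler: 3·5 − 2·4 − 4 = 3

M = 3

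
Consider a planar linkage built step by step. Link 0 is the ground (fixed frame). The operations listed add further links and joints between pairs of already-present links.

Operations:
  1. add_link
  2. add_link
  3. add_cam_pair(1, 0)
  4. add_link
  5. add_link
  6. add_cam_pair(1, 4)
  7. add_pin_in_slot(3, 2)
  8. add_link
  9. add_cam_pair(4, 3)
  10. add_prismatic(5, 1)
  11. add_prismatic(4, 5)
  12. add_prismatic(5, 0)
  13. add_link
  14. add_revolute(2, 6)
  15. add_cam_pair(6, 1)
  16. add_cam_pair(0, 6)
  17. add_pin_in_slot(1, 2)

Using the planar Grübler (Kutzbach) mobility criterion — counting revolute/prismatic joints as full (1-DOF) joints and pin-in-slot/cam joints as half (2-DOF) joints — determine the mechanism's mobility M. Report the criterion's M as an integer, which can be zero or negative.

M = 3

(L,J1,J2)=(1,0,0); link0 fixed
link1: (2,0,0)
link2: (3,0,0)
C 1-0 [J2]: (3,0,1)
link3: (4,0,1)
link4: (5,0,1)
C 1-4 [J2]: (5,0,2)
PS 3-2 [J2]: (5,0,3)
link5: (6,0,3)
C 4-3 [J2]: (6,0,4)
P 5-1 [J1]: (6,1,4)
P 4-5 [J1]: (6,2,4)
P 5-0 [J1]: (6,3,4)
link6: (7,3,4)
R 2-6 [J1]: (7,4,4)
C 6-1 [J2]: (7,4,5)
C 0-6 [J2]: (7,4,6)
PS 1-2 [J2]: (7,4,7)
Grübler: 3·6 − 2·4 − 7 = 3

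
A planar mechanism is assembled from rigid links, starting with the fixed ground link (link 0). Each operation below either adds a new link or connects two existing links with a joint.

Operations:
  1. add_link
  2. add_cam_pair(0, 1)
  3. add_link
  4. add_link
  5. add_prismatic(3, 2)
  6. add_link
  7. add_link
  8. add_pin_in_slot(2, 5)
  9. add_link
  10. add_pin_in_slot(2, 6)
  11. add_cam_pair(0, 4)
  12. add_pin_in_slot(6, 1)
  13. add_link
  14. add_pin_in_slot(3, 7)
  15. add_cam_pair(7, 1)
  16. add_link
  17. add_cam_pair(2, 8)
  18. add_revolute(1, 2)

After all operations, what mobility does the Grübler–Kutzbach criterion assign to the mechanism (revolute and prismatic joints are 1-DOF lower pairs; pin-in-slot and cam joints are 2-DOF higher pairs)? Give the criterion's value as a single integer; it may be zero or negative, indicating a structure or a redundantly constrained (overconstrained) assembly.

M = 12

[1;0;0] (link 0 is ground)
L+ [2;0;0]
C(0,1)∈J2 [2;0;1]
L+ [3;0;1]
L+ [4;0;1]
P(3,2)∈J1 [4;1;1]
L+ [5;1;1]
L+ [6;1;1]
PS(2,5)∈J2 [6;1;2]
L+ [7;1;2]
PS(2,6)∈J2 [7;1;3]
C(0,4)∈J2 [7;1;4]
PS(6,1)∈J2 [7;1;5]
L+ [8;1;5]
PS(3,7)∈J2 [8;1;6]
C(7,1)∈J2 [8;1;7]
L+ [9;1;7]
C(2,8)∈J2 [9;1;8]
R(1,2)∈J1 [9;2;8]
mobility = 24 − 4 − 8 = 12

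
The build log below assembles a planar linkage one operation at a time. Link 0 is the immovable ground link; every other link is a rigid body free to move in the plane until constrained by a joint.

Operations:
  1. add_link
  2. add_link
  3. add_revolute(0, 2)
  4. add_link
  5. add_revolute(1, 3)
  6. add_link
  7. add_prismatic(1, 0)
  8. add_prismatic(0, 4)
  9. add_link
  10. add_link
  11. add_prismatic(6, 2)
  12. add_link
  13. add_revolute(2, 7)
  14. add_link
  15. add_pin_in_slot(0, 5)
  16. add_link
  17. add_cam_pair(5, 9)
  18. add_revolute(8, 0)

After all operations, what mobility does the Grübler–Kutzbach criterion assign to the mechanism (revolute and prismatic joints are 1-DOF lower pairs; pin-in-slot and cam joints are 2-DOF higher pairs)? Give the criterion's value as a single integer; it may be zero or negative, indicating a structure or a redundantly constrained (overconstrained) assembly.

ground; <1,0,0>
#1 <2,0,0>
#2 <3,0,0>
R:0↔2 J1 <3,1,0>
#3 <4,1,0>
R:1↔3 J1 <4,2,0>
#4 <5,2,0>
P:1↔0 J1 <5,3,0>
P:0↔4 J1 <5,4,0>
#5 <6,4,0>
#6 <7,4,0>
P:6↔2 J1 <7,5,0>
#7 <8,5,0>
R:2↔7 J1 <8,6,0>
#8 <9,6,0>
PS:0↔5 J2 <9,6,1>
#9 <10,6,1>
C:5↔9 J2 <10,6,2>
R:8↔0 J1 <10,7,2>
3×9 − 2×7 − 1×2 = 11

M = 11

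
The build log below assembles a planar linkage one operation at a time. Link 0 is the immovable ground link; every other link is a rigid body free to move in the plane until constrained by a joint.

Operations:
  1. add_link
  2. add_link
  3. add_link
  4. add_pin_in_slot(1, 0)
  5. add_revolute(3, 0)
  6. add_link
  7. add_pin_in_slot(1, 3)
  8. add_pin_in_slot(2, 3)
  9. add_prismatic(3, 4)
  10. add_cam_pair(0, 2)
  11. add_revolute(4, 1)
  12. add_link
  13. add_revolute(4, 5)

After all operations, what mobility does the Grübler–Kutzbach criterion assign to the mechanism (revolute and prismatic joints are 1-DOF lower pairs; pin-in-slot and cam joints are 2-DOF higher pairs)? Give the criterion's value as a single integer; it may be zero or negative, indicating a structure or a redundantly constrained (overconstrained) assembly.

M = 3

ground; <1,0,0>
#1 <2,0,0>
#2 <3,0,0>
#3 <4,0,0>
PS:1↔0 J2 <4,0,1>
R:3↔0 J1 <4,1,1>
#4 <5,1,1>
PS:1↔3 J2 <5,1,2>
PS:2↔3 J2 <5,1,3>
P:3↔4 J1 <5,2,3>
C:0↔2 J2 <5,2,4>
R:4↔1 J1 <5,3,4>
#5 <6,3,4>
R:4↔5 J1 <6,4,4>
3×5 − 2×4 − 1×4 = 3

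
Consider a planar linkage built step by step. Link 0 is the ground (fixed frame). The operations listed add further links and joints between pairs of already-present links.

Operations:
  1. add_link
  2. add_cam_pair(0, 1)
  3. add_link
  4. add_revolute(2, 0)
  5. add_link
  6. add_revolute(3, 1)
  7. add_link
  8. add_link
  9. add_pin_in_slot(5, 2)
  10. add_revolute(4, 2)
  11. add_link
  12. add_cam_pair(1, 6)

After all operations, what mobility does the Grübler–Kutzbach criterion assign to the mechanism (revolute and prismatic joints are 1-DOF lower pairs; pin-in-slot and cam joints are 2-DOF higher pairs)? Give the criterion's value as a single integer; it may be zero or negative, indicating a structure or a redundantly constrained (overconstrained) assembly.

ground; <1,0,0>
#1 <2,0,0>
C:0↔1 J2 <2,0,1>
#2 <3,0,1>
R:2↔0 J1 <3,1,1>
#3 <4,1,1>
R:3↔1 J1 <4,2,1>
#4 <5,2,1>
#5 <6,2,1>
PS:5↔2 J2 <6,2,2>
R:4↔2 J1 <6,3,2>
#6 <7,3,2>
C:1↔6 J2 <7,3,3>
3×6 − 2×3 − 1×3 = 9

M = 9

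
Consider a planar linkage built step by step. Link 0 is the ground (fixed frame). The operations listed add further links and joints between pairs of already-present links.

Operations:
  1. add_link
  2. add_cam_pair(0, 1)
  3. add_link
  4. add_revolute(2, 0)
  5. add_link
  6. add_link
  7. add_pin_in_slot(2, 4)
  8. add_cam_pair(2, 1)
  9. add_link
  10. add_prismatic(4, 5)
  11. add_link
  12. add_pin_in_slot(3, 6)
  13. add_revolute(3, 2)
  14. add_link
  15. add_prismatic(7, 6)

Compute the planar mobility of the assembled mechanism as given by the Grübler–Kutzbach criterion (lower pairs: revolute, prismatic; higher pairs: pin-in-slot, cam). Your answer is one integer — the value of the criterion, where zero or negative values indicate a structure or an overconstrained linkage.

[1;0;0] (link 0 is ground)
L+ [2;0;0]
C(0,1)∈J2 [2;0;1]
L+ [3;0;1]
R(2,0)∈J1 [3;1;1]
L+ [4;1;1]
L+ [5;1;1]
PS(2,4)∈J2 [5;1;2]
C(2,1)∈J2 [5;1;3]
L+ [6;1;3]
P(4,5)∈J1 [6;2;3]
L+ [7;2;3]
PS(3,6)∈J2 [7;2;4]
R(3,2)∈J1 [7;3;4]
L+ [8;3;4]
P(7,6)∈J1 [8;4;4]
mobility = 21 − 8 − 4 = 9

M = 9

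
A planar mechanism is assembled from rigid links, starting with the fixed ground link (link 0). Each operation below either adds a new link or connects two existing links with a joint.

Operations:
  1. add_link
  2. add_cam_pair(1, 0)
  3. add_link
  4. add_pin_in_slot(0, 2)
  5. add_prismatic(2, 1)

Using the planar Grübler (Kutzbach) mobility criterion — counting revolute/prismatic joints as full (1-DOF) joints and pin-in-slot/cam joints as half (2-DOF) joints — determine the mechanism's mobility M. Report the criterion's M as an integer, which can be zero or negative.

M = 2

[1;0;0] (link 0 is ground)
L+ [2;0;0]
C(1,0)∈J2 [2;0;1]
L+ [3;0;1]
PS(0,2)∈J2 [3;0;2]
P(2,1)∈J1 [3;1;2]
mobility = 6 − 2 − 2 = 2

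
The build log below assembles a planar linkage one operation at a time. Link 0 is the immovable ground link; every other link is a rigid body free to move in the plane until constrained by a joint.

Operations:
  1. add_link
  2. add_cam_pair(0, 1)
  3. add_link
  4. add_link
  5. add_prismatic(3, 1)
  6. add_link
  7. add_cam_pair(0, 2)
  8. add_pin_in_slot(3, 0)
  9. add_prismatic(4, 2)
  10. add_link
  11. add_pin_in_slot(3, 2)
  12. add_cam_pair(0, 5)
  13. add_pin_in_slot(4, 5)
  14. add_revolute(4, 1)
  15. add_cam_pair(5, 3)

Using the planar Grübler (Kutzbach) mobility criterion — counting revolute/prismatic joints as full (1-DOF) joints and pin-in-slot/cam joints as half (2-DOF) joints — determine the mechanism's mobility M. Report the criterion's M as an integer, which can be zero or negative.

M = 2

L=1 J1=0 J2=0
add link → L=2 J1=0 J2=0
C@0,1 dof=2 J2 → L=2 J1=0 J2=1
add link → L=3 J1=0 J2=1
add link → L=4 J1=0 J2=1
P@3,1 dof=1 J1 → L=4 J1=1 J2=1
add link → L=5 J1=1 J2=1
C@0,2 dof=2 J2 → L=5 J1=1 J2=2
PS@3,0 dof=2 J2 → L=5 J1=1 J2=3
P@4,2 dof=1 J1 → L=5 J1=2 J2=3
add link → L=6 J1=2 J2=3
PS@3,2 dof=2 J2 → L=6 J1=2 J2=4
C@0,5 dof=2 J2 → L=6 J1=2 J2=5
PS@4,5 dof=2 J2 → L=6 J1=2 J2=6
R@4,1 dof=1 J1 → L=6 J1=3 J2=6
C@5,3 dof=2 J2 → L=6 J1=3 J2=7
M=3(L−1)−2J1−J2=3·5−2·3−7=2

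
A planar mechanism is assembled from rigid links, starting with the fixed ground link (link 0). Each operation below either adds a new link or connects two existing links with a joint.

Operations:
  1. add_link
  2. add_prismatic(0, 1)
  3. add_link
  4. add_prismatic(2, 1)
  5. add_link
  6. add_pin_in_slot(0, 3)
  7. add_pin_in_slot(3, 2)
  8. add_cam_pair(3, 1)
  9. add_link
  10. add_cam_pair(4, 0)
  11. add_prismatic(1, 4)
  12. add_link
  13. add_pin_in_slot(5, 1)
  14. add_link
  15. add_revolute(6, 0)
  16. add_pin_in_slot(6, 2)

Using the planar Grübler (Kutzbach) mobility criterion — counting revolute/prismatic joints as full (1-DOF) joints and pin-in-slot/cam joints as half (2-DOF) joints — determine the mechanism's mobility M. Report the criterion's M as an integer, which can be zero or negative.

link 0 = ground. State L|J1|J2 = 1|0|0
+link1  2|0|0
P(0,1) f=1→J1  2|1|0
+link2  3|1|0
P(2,1) f=1→J1  3|2|0
+link3  4|2|0
PS(0,3) f=2→J2  4|2|1
PS(3,2) f=2→J2  4|2|2
C(3,1) f=2→J2  4|2|3
+link4  5|2|3
C(4,0) f=2→J2  5|2|4
P(1,4) f=1→J1  5|3|4
+link5  6|3|4
PS(5,1) f=2→J2  6|3|5
+link6  7|3|5
R(6,0) f=1→J1  7|4|5
PS(6,2) f=2→J2  7|4|6
M = 3(7−1)−2·4−6 = 18−8−6 = 4

M = 4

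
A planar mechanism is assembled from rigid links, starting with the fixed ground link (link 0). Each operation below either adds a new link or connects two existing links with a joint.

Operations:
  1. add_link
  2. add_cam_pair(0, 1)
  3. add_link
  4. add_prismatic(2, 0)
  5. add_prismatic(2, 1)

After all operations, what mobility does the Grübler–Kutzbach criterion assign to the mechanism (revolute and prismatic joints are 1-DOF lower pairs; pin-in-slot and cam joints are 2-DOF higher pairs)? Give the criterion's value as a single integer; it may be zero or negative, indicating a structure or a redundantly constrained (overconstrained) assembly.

ground; <1,0,0>
#1 <2,0,0>
C:0↔1 J2 <2,0,1>
#2 <3,0,1>
P:2↔0 J1 <3,1,1>
P:2↔1 J1 <3,2,1>
3×2 − 2×2 − 1×1 = 1

M = 1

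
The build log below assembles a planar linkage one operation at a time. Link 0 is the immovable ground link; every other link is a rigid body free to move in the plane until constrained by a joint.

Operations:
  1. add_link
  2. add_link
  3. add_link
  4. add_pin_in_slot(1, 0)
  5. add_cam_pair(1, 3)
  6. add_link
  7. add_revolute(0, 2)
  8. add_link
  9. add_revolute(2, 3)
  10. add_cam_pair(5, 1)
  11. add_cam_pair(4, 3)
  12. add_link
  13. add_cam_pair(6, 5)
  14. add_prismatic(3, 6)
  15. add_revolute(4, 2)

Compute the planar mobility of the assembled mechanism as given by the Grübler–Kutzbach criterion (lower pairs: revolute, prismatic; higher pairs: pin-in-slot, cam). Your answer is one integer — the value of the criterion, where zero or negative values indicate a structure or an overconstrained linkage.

M = 5

(L,J1,J2)=(1,0,0); link0 fixed
link1: (2,0,0)
link2: (3,0,0)
link3: (4,0,0)
PS 1-0 [J2]: (4,0,1)
C 1-3 [J2]: (4,0,2)
link4: (5,0,2)
R 0-2 [J1]: (5,1,2)
link5: (6,1,2)
R 2-3 [J1]: (6,2,2)
C 5-1 [J2]: (6,2,3)
C 4-3 [J2]: (6,2,4)
link6: (7,2,4)
C 6-5 [J2]: (7,2,5)
P 3-6 [J1]: (7,3,5)
R 4-2 [J1]: (7,4,5)
Grübler: 3·6 − 2·4 − 5 = 5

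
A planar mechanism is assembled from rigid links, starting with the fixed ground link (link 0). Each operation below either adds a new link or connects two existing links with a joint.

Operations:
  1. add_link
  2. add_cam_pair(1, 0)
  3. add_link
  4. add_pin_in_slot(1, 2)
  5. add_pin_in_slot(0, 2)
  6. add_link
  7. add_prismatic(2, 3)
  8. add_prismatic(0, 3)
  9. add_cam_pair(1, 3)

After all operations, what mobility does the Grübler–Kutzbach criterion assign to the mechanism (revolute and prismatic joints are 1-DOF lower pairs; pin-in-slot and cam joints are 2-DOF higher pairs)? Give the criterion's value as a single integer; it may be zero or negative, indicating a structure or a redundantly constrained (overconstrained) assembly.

(L,J1,J2)=(1,0,0); link0 fixed
link1: (2,0,0)
C 1-0 [J2]: (2,0,1)
link2: (3,0,1)
PS 1-2 [J2]: (3,0,2)
PS 0-2 [J2]: (3,0,3)
link3: (4,0,3)
P 2-3 [J1]: (4,1,3)
P 0-3 [J1]: (4,2,3)
C 1-3 [J2]: (4,2,4)
Grübler: 3·3 − 2·2 − 4 = 1

M = 1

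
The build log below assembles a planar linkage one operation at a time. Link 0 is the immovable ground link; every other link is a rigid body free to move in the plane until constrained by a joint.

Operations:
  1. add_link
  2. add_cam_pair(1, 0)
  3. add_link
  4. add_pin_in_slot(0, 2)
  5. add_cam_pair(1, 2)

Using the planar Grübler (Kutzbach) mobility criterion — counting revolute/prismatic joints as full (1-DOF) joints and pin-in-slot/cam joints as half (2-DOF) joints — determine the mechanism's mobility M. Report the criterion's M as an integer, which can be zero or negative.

M = 3

link 0 = ground. State L|J1|J2 = 1|0|0
+link1  2|0|0
C(1,0) f=2→J2  2|0|1
+link2  3|0|1
PS(0,2) f=2→J2  3|0|2
C(1,2) f=2→J2  3|0|3
M = 3(3−1)−2·0−3 = 6−0−3 = 3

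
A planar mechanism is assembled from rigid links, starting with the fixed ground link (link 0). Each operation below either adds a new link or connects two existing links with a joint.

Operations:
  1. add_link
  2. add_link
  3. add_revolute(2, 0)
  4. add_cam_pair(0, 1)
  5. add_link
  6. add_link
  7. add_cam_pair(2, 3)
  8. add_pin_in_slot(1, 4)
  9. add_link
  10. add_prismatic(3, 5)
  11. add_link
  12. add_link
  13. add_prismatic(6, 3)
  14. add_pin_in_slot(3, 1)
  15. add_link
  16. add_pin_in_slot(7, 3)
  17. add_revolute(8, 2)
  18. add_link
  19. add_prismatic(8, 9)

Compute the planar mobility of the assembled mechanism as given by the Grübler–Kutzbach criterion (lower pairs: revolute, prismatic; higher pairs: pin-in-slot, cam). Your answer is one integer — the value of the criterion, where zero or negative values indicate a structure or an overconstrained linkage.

M = 12

link 0 = ground. State L|J1|J2 = 1|0|0
+link1  2|0|0
+link2  3|0|0
R(2,0) f=1→J1  3|1|0
C(0,1) f=2→J2  3|1|1
+link3  4|1|1
+link4  5|1|1
C(2,3) f=2→J2  5|1|2
PS(1,4) f=2→J2  5|1|3
+link5  6|1|3
P(3,5) f=1→J1  6|2|3
+link6  7|2|3
+link7  8|2|3
P(6,3) f=1→J1  8|3|3
PS(3,1) f=2→J2  8|3|4
+link8  9|3|4
PS(7,3) f=2→J2  9|3|5
R(8,2) f=1→J1  9|4|5
+link9  10|4|5
P(8,9) f=1→J1  10|5|5
M = 3(10−1)−2·5−5 = 27−10−5 = 12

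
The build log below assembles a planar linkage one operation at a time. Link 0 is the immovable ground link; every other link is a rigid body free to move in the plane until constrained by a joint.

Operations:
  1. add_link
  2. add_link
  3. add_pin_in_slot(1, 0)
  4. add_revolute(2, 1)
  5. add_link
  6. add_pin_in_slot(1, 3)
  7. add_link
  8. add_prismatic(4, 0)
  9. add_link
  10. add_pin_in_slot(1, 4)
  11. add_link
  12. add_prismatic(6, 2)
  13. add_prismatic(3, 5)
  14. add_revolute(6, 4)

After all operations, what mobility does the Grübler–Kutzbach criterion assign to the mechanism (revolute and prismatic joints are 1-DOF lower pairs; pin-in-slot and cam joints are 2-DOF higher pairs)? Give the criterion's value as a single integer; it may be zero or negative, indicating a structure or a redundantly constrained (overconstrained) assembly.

link 0 = ground. State L|J1|J2 = 1|0|0
+link1  2|0|0
+link2  3|0|0
PS(1,0) f=2→J2  3|0|1
R(2,1) f=1→J1  3|1|1
+link3  4|1|1
PS(1,3) f=2→J2  4|1|2
+link4  5|1|2
P(4,0) f=1→J1  5|2|2
+link5  6|2|2
PS(1,4) f=2→J2  6|2|3
+link6  7|2|3
P(6,2) f=1→J1  7|3|3
P(3,5) f=1→J1  7|4|3
R(6,4) f=1→J1  7|5|3
M = 3(7−1)−2·5−3 = 18−10−3 = 5

M = 5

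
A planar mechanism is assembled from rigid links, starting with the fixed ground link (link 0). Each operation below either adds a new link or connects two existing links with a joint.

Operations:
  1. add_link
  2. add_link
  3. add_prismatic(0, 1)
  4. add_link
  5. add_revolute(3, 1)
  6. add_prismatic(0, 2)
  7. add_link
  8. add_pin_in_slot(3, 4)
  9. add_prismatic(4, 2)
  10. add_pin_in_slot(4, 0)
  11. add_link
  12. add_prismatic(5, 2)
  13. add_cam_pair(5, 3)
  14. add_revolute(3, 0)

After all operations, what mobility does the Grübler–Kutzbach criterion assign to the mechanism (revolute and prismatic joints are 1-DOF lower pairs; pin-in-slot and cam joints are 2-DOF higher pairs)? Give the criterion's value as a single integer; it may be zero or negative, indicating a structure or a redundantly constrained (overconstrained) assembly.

M = 0

[1;0;0] (link 0 is ground)
L+ [2;0;0]
L+ [3;0;0]
P(0,1)∈J1 [3;1;0]
L+ [4;1;0]
R(3,1)∈J1 [4;2;0]
P(0,2)∈J1 [4;3;0]
L+ [5;3;0]
PS(3,4)∈J2 [5;3;1]
P(4,2)∈J1 [5;4;1]
PS(4,0)∈J2 [5;4;2]
L+ [6;4;2]
P(5,2)∈J1 [6;5;2]
C(5,3)∈J2 [6;5;3]
R(3,0)∈J1 [6;6;3]
mobility = 15 − 12 − 3 = 0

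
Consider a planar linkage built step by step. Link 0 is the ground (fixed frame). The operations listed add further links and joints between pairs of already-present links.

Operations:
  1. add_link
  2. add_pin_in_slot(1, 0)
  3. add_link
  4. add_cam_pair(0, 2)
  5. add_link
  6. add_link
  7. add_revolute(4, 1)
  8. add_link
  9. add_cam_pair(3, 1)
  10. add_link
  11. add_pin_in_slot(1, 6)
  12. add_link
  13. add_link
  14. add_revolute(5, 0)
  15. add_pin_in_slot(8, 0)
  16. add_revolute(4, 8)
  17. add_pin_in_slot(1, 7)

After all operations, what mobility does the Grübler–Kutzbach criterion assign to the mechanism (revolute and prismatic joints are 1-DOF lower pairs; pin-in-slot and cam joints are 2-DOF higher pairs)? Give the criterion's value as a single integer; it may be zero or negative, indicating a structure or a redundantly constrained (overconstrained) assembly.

L=1 J1=0 J2=0
add link → L=2 J1=0 J2=0
PS@1,0 dof=2 J2 → L=2 J1=0 J2=1
add link → L=3 J1=0 J2=1
C@0,2 dof=2 J2 → L=3 J1=0 J2=2
add link → L=4 J1=0 J2=2
add link → L=5 J1=0 J2=2
R@4,1 dof=1 J1 → L=5 J1=1 J2=2
add link → L=6 J1=1 J2=2
C@3,1 dof=2 J2 → L=6 J1=1 J2=3
add link → L=7 J1=1 J2=3
PS@1,6 dof=2 J2 → L=7 J1=1 J2=4
add link → L=8 J1=1 J2=4
add link → L=9 J1=1 J2=4
R@5,0 dof=1 J1 → L=9 J1=2 J2=4
PS@8,0 dof=2 J2 → L=9 J1=2 J2=5
R@4,8 dof=1 J1 → L=9 J1=3 J2=5
PS@1,7 dof=2 J2 → L=9 J1=3 J2=6
M=3(L−1)−2J1−J2=3·8−2·3−6=12

M = 12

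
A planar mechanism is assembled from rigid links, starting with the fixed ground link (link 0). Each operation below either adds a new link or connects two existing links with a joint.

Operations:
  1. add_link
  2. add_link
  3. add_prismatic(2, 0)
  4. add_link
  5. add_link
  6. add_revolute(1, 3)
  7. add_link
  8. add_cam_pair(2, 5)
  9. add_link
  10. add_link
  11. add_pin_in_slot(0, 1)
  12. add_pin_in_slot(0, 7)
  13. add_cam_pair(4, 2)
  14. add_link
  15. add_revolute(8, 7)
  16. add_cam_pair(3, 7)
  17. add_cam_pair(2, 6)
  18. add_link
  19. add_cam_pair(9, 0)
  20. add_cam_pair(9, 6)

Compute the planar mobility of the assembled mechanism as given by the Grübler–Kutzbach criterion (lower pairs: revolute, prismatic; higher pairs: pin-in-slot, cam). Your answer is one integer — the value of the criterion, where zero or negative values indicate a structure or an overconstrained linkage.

M = 13

(L,J1,J2)=(1,0,0); link0 fixed
link1: (2,0,0)
link2: (3,0,0)
P 2-0 [J1]: (3,1,0)
link3: (4,1,0)
link4: (5,1,0)
R 1-3 [J1]: (5,2,0)
link5: (6,2,0)
C 2-5 [J2]: (6,2,1)
link6: (7,2,1)
link7: (8,2,1)
PS 0-1 [J2]: (8,2,2)
PS 0-7 [J2]: (8,2,3)
C 4-2 [J2]: (8,2,4)
link8: (9,2,4)
R 8-7 [J1]: (9,3,4)
C 3-7 [J2]: (9,3,5)
C 2-6 [J2]: (9,3,6)
link9: (10,3,6)
C 9-0 [J2]: (10,3,7)
C 9-6 [J2]: (10,3,8)
Grübler: 3·9 − 2·3 − 8 = 13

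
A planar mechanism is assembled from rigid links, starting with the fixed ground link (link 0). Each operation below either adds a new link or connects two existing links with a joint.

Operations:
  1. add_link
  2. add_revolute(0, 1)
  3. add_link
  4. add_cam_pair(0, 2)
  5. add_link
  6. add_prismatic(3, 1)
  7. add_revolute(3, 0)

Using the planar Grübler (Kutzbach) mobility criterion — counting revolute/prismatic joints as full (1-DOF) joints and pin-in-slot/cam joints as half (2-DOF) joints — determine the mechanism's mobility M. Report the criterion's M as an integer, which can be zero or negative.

M = 2

(L,J1,J2)=(1,0,0); link0 fixed
link1: (2,0,0)
R 0-1 [J1]: (2,1,0)
link2: (3,1,0)
C 0-2 [J2]: (3,1,1)
link3: (4,1,1)
P 3-1 [J1]: (4,2,1)
R 3-0 [J1]: (4,3,1)
Grübler: 3·3 − 2·3 − 1 = 2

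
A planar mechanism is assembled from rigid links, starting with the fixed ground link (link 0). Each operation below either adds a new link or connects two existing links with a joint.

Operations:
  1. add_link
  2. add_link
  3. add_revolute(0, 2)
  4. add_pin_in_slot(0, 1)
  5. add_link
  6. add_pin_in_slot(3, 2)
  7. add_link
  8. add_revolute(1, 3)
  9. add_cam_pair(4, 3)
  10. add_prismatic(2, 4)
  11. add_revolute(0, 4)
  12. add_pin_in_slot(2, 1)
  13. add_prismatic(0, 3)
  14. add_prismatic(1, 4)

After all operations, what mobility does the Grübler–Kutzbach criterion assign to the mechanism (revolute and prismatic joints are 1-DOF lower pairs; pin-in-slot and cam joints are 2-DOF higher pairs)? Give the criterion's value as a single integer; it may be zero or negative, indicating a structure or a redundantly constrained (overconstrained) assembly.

M = -4

ground; <1,0,0>
#1 <2,0,0>
#2 <3,0,0>
R:0↔2 J1 <3,1,0>
PS:0↔1 J2 <3,1,1>
#3 <4,1,1>
PS:3↔2 J2 <4,1,2>
#4 <5,1,2>
R:1↔3 J1 <5,2,2>
C:4↔3 J2 <5,2,3>
P:2↔4 J1 <5,3,3>
R:0↔4 J1 <5,4,3>
PS:2↔1 J2 <5,4,4>
P:0↔3 J1 <5,5,4>
P:1↔4 J1 <5,6,4>
3×4 − 2×6 − 1×4 = -4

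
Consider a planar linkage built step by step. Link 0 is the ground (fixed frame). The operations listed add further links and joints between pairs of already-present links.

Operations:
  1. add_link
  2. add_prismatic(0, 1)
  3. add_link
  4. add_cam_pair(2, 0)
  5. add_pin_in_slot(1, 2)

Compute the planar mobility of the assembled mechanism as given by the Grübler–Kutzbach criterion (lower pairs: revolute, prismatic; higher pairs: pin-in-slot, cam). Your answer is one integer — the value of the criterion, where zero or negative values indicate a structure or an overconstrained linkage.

M = 2

link 0 = ground. State L|J1|J2 = 1|0|0
+link1  2|0|0
P(0,1) f=1→J1  2|1|0
+link2  3|1|0
C(2,0) f=2→J2  3|1|1
PS(1,2) f=2→J2  3|1|2
M = 3(3−1)−2·1−2 = 6−2−2 = 2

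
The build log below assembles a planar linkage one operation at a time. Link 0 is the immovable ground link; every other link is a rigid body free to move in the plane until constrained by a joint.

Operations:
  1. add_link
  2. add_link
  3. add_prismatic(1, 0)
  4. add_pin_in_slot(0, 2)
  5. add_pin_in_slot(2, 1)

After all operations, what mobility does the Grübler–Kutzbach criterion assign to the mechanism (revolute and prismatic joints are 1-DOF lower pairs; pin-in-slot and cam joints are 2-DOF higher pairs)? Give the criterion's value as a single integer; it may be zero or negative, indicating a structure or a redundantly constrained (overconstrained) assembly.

ground; <1,0,0>
#1 <2,0,0>
#2 <3,0,0>
P:1↔0 J1 <3,1,0>
PS:0↔2 J2 <3,1,1>
PS:2↔1 J2 <3,1,2>
3×2 − 2×1 − 1×2 = 2

M = 2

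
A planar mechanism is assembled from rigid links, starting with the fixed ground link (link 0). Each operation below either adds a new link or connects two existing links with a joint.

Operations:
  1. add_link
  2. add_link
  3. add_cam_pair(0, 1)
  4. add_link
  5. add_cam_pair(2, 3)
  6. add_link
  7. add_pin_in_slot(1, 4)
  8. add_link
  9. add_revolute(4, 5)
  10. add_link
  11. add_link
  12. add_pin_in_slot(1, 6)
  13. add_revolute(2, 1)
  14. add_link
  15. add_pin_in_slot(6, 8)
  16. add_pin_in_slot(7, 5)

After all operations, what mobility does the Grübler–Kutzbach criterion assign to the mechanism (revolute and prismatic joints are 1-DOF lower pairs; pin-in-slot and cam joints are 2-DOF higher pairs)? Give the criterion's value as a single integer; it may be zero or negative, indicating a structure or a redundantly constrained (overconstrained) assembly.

M = 14

link 0 = ground. State L|J1|J2 = 1|0|0
+link1  2|0|0
+link2  3|0|0
C(0,1) f=2→J2  3|0|1
+link3  4|0|1
C(2,3) f=2→J2  4|0|2
+link4  5|0|2
PS(1,4) f=2→J2  5|0|3
+link5  6|0|3
R(4,5) f=1→J1  6|1|3
+link6  7|1|3
+link7  8|1|3
PS(1,6) f=2→J2  8|1|4
R(2,1) f=1→J1  8|2|4
+link8  9|2|4
PS(6,8) f=2→J2  9|2|5
PS(7,5) f=2→J2  9|2|6
M = 3(9−1)−2·2−6 = 24−4−6 = 14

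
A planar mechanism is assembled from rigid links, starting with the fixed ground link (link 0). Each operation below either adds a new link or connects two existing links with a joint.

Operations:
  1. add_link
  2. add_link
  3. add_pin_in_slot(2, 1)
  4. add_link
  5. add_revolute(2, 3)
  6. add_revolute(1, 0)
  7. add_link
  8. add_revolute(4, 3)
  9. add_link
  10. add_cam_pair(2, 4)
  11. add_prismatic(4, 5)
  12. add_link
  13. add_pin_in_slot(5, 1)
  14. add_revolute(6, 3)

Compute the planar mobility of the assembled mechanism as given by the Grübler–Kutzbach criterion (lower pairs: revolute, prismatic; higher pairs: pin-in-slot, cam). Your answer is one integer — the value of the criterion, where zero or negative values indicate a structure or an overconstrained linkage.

M = 5

link 0 = ground. State L|J1|J2 = 1|0|0
+link1  2|0|0
+link2  3|0|0
PS(2,1) f=2→J2  3|0|1
+link3  4|0|1
R(2,3) f=1→J1  4|1|1
R(1,0) f=1→J1  4|2|1
+link4  5|2|1
R(4,3) f=1→J1  5|3|1
+link5  6|3|1
C(2,4) f=2→J2  6|3|2
P(4,5) f=1→J1  6|4|2
+link6  7|4|2
PS(5,1) f=2→J2  7|4|3
R(6,3) f=1→J1  7|5|3
M = 3(7−1)−2·5−3 = 18−10−3 = 5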